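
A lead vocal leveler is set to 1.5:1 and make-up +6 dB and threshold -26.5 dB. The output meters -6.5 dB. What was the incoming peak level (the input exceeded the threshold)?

Before make-up, the level was -6.5 − 6 = -12.5 dB.
That's 14 dB above the -26.5 dB threshold.
Input overshoot = R × output overshoot = 21 dB → input = -26.5 + 21 = -5.5 dB.

-5.5 dB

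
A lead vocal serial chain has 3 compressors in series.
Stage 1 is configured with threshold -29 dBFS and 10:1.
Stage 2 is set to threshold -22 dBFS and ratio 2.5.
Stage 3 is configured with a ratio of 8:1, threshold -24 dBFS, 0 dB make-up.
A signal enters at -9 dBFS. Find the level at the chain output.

Stage 1: 20 dB above -29 dBFS, reduced 10:1 to 2 dB above → -27 dBFS.
Stage 2: -27 dBFS ≤ -22 dBFS, so stage 2 doesn't engage; output -27 dBFS.
Stage 3: -27 dBFS is at or below the -24 dBFS threshold — no compression; output -27 dBFS.

-27 dBFS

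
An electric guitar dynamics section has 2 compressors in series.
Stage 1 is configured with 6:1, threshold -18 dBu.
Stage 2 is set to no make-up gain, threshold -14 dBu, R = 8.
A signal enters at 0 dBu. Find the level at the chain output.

Stage 1: 0 dBu is 18 dB over -18 dBu; at 6:1 that becomes 3 dB over, giving -15 dBu.
Stage 2: -15 dBu ≤ -14 dBu, so stage 2 doesn't engage; output -15 dBu.

-15 dBu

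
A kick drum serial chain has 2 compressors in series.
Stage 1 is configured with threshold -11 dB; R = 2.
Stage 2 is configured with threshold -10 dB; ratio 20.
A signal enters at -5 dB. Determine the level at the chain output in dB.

-9.9 dB

Stage 1: 6 dB above -11 dB, reduced 2:1 to 3 dB above → -8 dB.
Stage 2: -8 dB is 2 dB over -10 dB; at 20:1 that becomes 0.1 dB over, giving -9.9 dB.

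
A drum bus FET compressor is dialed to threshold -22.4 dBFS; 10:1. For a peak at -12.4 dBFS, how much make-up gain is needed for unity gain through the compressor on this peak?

9 dB

The peak compresses to -22.4 + 10/10 = -21.4 dBFS.
To reach -12.4 dBFS requires -12.4 − (-21.4) = 9 dB of make-up.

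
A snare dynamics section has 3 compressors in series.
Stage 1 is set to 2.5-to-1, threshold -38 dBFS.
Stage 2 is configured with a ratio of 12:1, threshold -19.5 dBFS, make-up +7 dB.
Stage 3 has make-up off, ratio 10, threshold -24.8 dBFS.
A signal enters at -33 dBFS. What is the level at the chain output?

Stage 1: -33 dBFS is 5 dB over -38 dBFS; at 2.5:1 that becomes 2 dB over, giving -36 dBFS.
Stage 2: -36 dBFS is at or below the -19.5 dBFS threshold — no compression; make-up brings it to -29 dBFS.
Stage 3: -29 dBFS ≤ -24.8 dBFS, so stage 3 doesn't engage; output -29 dBFS.

-29 dBFS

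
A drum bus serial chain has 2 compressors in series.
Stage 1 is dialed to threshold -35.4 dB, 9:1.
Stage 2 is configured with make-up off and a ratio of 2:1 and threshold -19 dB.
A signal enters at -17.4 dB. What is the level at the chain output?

-33.4 dB

Stage 1: -17.4 dB is 18 dB over -35.4 dB; at 9:1 that becomes 2 dB over, giving -33.4 dB.
Stage 2: below threshold (-33.4 ≤ -19); passes unchanged; output -33.4 dB.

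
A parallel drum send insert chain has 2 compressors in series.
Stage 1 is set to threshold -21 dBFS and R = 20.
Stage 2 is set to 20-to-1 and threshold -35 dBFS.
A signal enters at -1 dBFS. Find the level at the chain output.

Stage 1: -1 dBFS is 20 dB over -21 dBFS; at 20:1 that becomes 1 dB over, giving -20 dBFS.
Stage 2: -20 dBFS is 15 dB over -35 dBFS; at 20:1 that becomes 0.75 dB over, giving -34.25 dBFS.

-34.25 dBFS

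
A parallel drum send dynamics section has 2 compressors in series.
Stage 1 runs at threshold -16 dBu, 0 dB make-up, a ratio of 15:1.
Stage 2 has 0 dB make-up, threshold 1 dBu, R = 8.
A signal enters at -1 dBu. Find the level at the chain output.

-15 dBu

Stage 1: -1 dBu is 15 dB over -16 dBu; at 15:1 that becomes 1 dB over, giving -15 dBu.
Stage 2: -15 dBu is at or below the 1 dBu threshold — no compression; output -15 dBu.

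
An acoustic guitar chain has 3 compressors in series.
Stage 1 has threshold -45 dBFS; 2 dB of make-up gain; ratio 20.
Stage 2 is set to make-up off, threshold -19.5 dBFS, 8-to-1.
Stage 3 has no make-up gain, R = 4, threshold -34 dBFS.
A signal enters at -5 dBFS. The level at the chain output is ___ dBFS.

Stage 1: overshoot 40 dB → 40/20 = 2 dB → -43 dBFS; +2 dB make-up → -41 dBFS.
Stage 2: -41 dBFS is at or below the -19.5 dBFS threshold — no compression; output -41 dBFS.
Stage 3: -41 dBFS is at or below the -34 dBFS threshold — no compression; output -41 dBFS.

-41 dBFS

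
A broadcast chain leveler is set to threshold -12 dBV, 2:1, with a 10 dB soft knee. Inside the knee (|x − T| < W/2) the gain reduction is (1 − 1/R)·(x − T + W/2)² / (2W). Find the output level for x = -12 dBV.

-12.625 dBV

x − T + W/2 = -12 − (-12) + 5 = 5.
GR = (1 − 1/2) × 5² / 20 = 0.5 × 25 / 20 = 0.625 dB.
Output = -12 − 0.625 = -12.625 dBV.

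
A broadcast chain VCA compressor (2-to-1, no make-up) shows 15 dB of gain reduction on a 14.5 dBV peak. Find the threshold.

-15.5 dBV

Gain reduction = 14.5 − (-0.5) = 15 dB; output overshoot = GR / (R − 1) = 15 / 1 = 15 dB.
Threshold = output − output overshoot = -0.5 − 15 = -15.5 dBV.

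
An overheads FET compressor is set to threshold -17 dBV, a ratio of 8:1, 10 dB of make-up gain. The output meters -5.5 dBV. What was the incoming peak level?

-5 dBV

Stripping the +10 dB make-up gives -15.5 dBV at the gain stage.
The compressed level sits -15.5 − (-17) = 1.5 dB over threshold.
Undo the ratio: input overshoot = 1.5 × 8 = 12 dB, giving input = -5 dBV.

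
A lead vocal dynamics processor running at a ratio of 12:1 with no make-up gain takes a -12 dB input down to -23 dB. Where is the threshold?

Gain reduction = -12 − (-23) = 11 dB; output overshoot = GR / (R − 1) = 11 / 11 = 1 dB.
Threshold = output − output overshoot = -23 − 1 = -24 dB.

-24 dB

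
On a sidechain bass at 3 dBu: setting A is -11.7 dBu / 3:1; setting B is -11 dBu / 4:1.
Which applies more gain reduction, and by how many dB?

B, by 0.7 dB

A: GR = 14.7 − 14.7/3 = 9.8 dB.
B: GR = 14 − 14/4 = 10.5 dB.
Difference: 0.7 dB in favour of B.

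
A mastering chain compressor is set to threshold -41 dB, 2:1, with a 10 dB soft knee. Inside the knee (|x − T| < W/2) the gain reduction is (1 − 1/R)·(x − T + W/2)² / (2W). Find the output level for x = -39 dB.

x − T + W/2 = -39 − (-41) + 5 = 7.
GR = (1 − 1/2) × 7² / 20 = 0.5 × 49 / 20 = 1.225 dB.
Output = -39 − 1.225 = -40.225 dB.

-40.225 dB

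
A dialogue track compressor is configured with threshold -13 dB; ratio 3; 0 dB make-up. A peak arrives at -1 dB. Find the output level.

The input is 12 dB above the -13 dB threshold.
The 12 dB excess becomes 4 dB after 3:1 reduction.
Output = -13 + 4 = -9 dB.

-9 dB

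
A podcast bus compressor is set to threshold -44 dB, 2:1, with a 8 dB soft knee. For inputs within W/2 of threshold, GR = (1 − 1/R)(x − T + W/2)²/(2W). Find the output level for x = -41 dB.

-42.53125 dB

x − T + W/2 = -41 − (-44) + 4 = 7.
GR = (1 − 1/2) × 7² / 16 = 0.5 × 49 / 16 = 1.53125 dB.
Output = -41 − 1.53125 = -42.53125 dB.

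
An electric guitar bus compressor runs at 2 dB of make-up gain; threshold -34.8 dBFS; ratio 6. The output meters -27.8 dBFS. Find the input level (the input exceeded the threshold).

-4.8 dBFS

Stripping the +2 dB make-up gives -29.8 dBFS at the gain stage.
The compressed level sits -29.8 − (-34.8) = 5 dB over threshold.
Input overshoot = R × output overshoot = 30 dB → input = -34.8 + 30 = -4.8 dBFS.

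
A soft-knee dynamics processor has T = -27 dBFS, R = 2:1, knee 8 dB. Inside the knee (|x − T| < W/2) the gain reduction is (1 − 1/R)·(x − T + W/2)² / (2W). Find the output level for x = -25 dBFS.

-26.125 dBFS

x − T + W/2 = -25 − (-27) + 4 = 6.
GR = (1 − 1/2) × 6² / 16 = 0.5 × 36 / 16 = 1.125 dB.
Output = -25 − 1.125 = -26.125 dBFS.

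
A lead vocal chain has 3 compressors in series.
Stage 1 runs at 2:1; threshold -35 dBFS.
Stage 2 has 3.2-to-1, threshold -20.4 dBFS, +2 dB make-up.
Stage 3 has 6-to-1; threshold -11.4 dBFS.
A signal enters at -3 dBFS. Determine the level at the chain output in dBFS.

-17.9625 dBFS

Stage 1: overshoot 32 dB → 32/2 = 16 dB → -19 dBFS.
Stage 2: 1.4 dB above -20.4 dBFS, reduced 3.2:1 to 0.4375 dB above → -19.9625 dBFS; +2 dB make-up → -17.9625 dBFS.
Stage 3: -17.9625 dBFS ≤ -11.4 dBFS, so stage 3 doesn't engage; output -17.9625 dBFS.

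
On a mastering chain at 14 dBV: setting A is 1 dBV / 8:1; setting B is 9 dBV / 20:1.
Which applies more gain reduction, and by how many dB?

A, by 6.625 dB

A: 13 dB over, compressed to 1.625 dB over, so 11.375 dB of GR.
B: 5 dB over, compressed to 0.25 dB over, so 4.75 dB of GR.
A applies 6.625 dB more gain reduction.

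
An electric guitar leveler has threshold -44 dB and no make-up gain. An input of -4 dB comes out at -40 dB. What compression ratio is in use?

Input overshoot = -4 − (-44) = 40 dB; output overshoot = -40 − (-44) = 4 dB.
Ratio = 40 / 4 = 10.

10:1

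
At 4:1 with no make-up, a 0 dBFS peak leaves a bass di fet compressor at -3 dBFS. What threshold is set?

-4 dBFS

Let T be the threshold. Output overshoot = (input overshoot)/R, so -3 − T = (0 − T)/4.
4·(-3 − T) = 0 − T → 3·T = -12 − 0 = -12.
T = -12/3 = -4 dBFS.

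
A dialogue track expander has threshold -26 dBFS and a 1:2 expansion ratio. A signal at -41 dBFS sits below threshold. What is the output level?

Undershoot = (-26) − (-41) = 15 dB.
At 1:2, that expands to 30 dB under threshold.
Output = -26 − 30 = -56 dBFS.

-56 dBFS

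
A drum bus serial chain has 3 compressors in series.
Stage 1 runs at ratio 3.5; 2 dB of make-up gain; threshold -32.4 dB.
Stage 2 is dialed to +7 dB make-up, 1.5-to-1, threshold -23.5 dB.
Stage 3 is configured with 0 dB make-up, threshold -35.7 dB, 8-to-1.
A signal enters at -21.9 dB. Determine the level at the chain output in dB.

Stage 1: 10.5 dB above -32.4 dB, reduced 3.5:1 to 3 dB above → -29.4 dB; +2 dB make-up → -27.4 dB.
Stage 2: -27.4 dB is at or below the -23.5 dB threshold — no compression; make-up brings it to -20.4 dB.
Stage 3: -20.4 dB is 15.3 dB over -35.7 dB; at 8:1 that becomes 1.9125 dB over, giving -33.7875 dB.

-33.7875 dB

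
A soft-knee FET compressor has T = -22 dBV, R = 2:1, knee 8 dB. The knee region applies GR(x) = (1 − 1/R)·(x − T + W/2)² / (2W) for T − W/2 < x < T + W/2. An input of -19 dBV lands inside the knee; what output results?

x − T + W/2 = -19 − (-22) + 4 = 7.
GR = (1 − 1/2) × 7² / 16 = 0.5 × 49 / 16 = 1.53125 dB.
Output = -19 − 1.53125 = -20.53125 dBV.

-20.53125 dBV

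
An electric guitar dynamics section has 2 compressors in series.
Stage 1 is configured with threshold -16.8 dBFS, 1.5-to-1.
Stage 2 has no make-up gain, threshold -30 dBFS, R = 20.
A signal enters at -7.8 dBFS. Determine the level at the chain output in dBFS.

Stage 1: -7.8 dBFS is 9 dB over -16.8 dBFS; at 1.5:1 that becomes 6 dB over, giving -10.8 dBFS.
Stage 2: overshoot 19.2 dB → 19.2/20 = 0.96 dB → -29.04 dBFS.

-29.04 dBFS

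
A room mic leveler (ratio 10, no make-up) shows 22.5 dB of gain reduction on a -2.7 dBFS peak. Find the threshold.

Let T be the threshold. Output overshoot = (input overshoot)/R, so -25.2 − T = (-2.7 − T)/10.
10·(-25.2 − T) = -2.7 − T → 9·T = -252 − (-2.7) = -249.3.
T = -249.3/9 = -27.7 dBFS.

-27.7 dBFS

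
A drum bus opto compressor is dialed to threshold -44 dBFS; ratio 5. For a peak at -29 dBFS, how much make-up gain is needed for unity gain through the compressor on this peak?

12 dB

Overshoot 15 dB → 15/5 = 3 dB after compression, so the compressed level is -44 + 3 = -41 dBFS.
Make-up = target − compressed = -29 − (-41) = 12 dB.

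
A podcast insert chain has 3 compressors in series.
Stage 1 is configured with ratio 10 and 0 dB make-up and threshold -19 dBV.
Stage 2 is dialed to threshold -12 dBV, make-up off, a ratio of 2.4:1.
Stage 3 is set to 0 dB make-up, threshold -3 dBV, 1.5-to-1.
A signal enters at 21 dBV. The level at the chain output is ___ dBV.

Stage 1: overshoot 40 dB → 40/10 = 4 dB → -15 dBV.
Stage 2: -15 dBV is at or below the -12 dBV threshold — no compression; output -15 dBV.
Stage 3: below threshold (-15 ≤ -3); passes unchanged; output -15 dBV.

-15 dBV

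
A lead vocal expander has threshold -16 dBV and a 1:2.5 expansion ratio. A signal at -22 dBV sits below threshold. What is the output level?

-31 dBV

Undershoot = (-16) − (-22) = 6 dB.
At 1:2.5, that expands to 15 dB under threshold.
Output = -16 − 15 = -31 dBV.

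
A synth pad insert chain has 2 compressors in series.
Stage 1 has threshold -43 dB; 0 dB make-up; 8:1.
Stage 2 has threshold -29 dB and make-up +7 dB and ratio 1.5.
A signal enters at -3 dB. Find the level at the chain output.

-31 dB

Stage 1: -3 dB is 40 dB over -43 dB; at 8:1 that becomes 5 dB over, giving -38 dB.
Stage 2: -38 dB ≤ -29 dB, so stage 2 doesn't engage; make-up brings it to -31 dB.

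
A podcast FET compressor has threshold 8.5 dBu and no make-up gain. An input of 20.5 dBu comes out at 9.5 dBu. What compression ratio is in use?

Input overshoot = 20.5 − 8.5 = 12 dB; output overshoot = 9.5 − 8.5 = 1 dB.
Ratio = 12 / 1 = 12.

12:1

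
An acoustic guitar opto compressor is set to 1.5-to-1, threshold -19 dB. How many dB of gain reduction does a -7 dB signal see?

4 dB

Overshoot = -7 − (-19) = 12 dB.
After 1.5:1 compression the overshoot becomes 12/1.5 = 8 dB.
So the signal is attenuated by 12 − 8 = 4 dB.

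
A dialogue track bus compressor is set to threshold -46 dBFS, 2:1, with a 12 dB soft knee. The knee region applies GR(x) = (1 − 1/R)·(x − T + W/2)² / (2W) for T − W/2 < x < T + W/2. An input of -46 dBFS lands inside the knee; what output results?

x − T + W/2 = -46 − (-46) + 6 = 6.
GR = (1 − 1/2) × 6² / 24 = 0.5 × 36 / 24 = 0.75 dB.
Output = -46 − 0.75 = -46.75 dBFS.

-46.75 dBFS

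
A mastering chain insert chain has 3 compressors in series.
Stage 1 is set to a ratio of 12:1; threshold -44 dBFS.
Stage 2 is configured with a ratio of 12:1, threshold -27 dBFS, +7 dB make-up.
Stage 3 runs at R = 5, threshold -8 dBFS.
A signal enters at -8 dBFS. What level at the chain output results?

Stage 1: -8 dBFS is 36 dB over -44 dBFS; at 12:1 that becomes 3 dB over, giving -41 dBFS.
Stage 2: -41 dBFS ≤ -27 dBFS, so stage 2 doesn't engage; make-up brings it to -34 dBFS.
Stage 3: below threshold (-34 ≤ -8); passes unchanged; output -34 dBFS.

-34 dBFS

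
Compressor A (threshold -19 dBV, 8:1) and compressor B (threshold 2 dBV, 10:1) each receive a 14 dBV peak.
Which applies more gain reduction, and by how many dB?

A, by 18.075 dB

A: 33 dB over, compressed to 4.125 dB over, so 28.875 dB of GR.
B: 12 dB over, compressed to 1.2 dB over, so 10.8 dB of GR.
Difference: 18.075 dB in favour of A.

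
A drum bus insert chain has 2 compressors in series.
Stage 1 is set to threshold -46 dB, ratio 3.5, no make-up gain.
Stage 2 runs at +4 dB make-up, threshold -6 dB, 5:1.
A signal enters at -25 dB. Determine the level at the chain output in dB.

Stage 1: 21 dB above -46 dB, reduced 3.5:1 to 6 dB above → -40 dB.
Stage 2: -40 dB ≤ -6 dB, so stage 2 doesn't engage; make-up brings it to -36 dB.

-36 dB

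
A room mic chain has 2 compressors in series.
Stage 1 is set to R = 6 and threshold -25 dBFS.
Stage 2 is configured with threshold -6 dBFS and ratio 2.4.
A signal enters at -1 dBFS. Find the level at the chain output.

-21 dBFS

Stage 1: -1 dBFS is 24 dB over -25 dBFS; at 6:1 that becomes 4 dB over, giving -21 dBFS.
Stage 2: -21 dBFS is at or below the -6 dBFS threshold — no compression; output -21 dBFS.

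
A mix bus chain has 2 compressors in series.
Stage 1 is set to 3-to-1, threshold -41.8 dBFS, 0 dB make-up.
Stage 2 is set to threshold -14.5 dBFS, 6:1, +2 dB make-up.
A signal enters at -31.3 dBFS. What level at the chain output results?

Stage 1: overshoot 10.5 dB → 10.5/3 = 3.5 dB → -38.3 dBFS.
Stage 2: -38.3 dBFS is at or below the -14.5 dBFS threshold — no compression; make-up brings it to -36.3 dBFS.

-36.3 dBFS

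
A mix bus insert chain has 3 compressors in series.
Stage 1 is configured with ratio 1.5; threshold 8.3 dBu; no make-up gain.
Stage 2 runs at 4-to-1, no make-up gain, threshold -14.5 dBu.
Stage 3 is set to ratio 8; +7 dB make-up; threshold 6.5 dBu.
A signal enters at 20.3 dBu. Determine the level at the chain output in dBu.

0.2 dBu

Stage 1: 12 dB above 8.3 dBu, reduced 1.5:1 to 8 dB above → 16.3 dBu.
Stage 2: 16.3 dBu is 30.8 dB over -14.5 dBu; at 4:1 that becomes 7.7 dB over, giving -6.8 dBu.
Stage 3: below threshold (-6.8 ≤ 6.5); passes unchanged; make-up brings it to 0.2 dBu.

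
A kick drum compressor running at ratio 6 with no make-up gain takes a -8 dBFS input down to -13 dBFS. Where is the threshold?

Input is 6 dB above T (since output overshoot × R = input overshoot: (-13 − T)·6 = -8 − T gives T = -14 dBFS).
Check: -14 + (-8 − (-14))/6 = -14 + 1 = -13 dBFS. ✓

-14 dBFS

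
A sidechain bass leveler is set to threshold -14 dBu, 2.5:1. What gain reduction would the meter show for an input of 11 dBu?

15 dB

The signal is 25 dB above threshold.
At 2.5:1, output sits 25/2.5 = 10 dB above threshold.
Gain reduction = 25 − 10 = 15 dB.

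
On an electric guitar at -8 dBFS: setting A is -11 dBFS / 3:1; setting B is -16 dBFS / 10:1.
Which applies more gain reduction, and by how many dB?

A: 3 dB over, compressed to 1 dB over, so 2 dB of GR.
B: 8 dB over, compressed to 0.8 dB over, so 7.2 dB of GR.
Difference: 5.2 dB in favour of B.

B, by 5.2 dB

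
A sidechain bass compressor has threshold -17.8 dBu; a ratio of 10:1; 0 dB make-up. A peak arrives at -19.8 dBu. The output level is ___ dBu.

-19.8 dBu

-19.8 dBu is 2 dB below the -17.8 dBu threshold, so no gain reduction is applied.
Output = input = -19.8 dBu.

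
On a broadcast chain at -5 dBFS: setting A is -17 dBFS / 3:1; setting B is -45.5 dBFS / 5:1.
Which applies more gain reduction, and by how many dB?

B, by 24.4 dB

A: overshoot 12 dB → output overshoot 4 dB → GR 8 dB.
B: overshoot 40.5 dB → output overshoot 8.1 dB → GR 32.4 dB.
Difference: 24.4 dB in favour of B.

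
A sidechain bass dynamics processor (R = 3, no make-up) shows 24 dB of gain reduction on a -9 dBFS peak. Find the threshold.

Input is 36 dB above T (since output overshoot × R = input overshoot: (-33 − T)·3 = -9 − T gives T = -45 dBFS).
Check: -45 + (-9 − (-45))/3 = -45 + 12 = -33 dBFS. ✓

-45 dBFS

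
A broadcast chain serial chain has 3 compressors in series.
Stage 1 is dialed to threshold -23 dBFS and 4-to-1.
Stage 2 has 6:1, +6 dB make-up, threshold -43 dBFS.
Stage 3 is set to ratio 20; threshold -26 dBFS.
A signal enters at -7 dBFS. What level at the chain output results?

-33 dBFS

Stage 1: overshoot 16 dB → 16/4 = 4 dB → -19 dBFS.
Stage 2: overshoot 24 dB → 24/6 = 4 dB → -39 dBFS; +6 dB make-up → -33 dBFS.
Stage 3: -33 dBFS is at or below the -26 dBFS threshold — no compression; output -33 dBFS.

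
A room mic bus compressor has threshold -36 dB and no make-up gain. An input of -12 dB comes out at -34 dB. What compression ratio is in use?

Input overshoot = -12 − (-36) = 24 dB; output overshoot = -34 − (-36) = 2 dB.
Ratio = 24 / 2 = 12.

12:1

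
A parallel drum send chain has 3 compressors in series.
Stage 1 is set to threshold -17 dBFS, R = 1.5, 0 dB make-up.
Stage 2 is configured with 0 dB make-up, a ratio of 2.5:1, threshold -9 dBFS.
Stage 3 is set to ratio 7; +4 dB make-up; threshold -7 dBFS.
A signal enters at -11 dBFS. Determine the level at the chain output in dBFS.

Stage 1: overshoot 6 dB → 6/1.5 = 4 dB → -13 dBFS.
Stage 2: -13 dBFS ≤ -9 dBFS, so stage 2 doesn't engage; output -13 dBFS.
Stage 3: below threshold (-13 ≤ -7); passes unchanged; make-up brings it to -9 dBFS.

-9 dBFS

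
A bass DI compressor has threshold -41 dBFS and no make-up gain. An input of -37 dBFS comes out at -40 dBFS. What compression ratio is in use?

Input overshoot = -37 − (-41) = 4 dB; output overshoot = -40 − (-41) = 1 dB.
Ratio = 4 / 1 = 4.

4:1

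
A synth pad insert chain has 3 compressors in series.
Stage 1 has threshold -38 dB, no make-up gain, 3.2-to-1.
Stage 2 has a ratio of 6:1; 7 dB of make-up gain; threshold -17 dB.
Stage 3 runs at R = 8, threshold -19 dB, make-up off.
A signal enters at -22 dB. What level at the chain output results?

-26 dB

Stage 1: overshoot 16 dB → 16/3.2 = 5 dB → -33 dB.
Stage 2: below threshold (-33 ≤ -17); passes unchanged; make-up brings it to -26 dB.
Stage 3: -26 dB ≤ -19 dB, so stage 3 doesn't engage; output -26 dB.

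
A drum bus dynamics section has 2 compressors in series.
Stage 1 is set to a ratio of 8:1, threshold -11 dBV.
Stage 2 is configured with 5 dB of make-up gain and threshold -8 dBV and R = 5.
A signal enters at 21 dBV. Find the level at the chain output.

-2.8 dBV

Stage 1: 21 dBV is 32 dB over -11 dBV; at 8:1 that becomes 4 dB over, giving -7 dBV.
Stage 2: 1 dB above -8 dBV, reduced 5:1 to 0.2 dB above → -7.8 dBV; +5 dB make-up → -2.8 dBV.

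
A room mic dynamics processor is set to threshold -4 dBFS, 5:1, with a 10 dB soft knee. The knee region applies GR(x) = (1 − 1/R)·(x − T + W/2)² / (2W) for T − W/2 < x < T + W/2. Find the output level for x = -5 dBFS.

-5.64 dBFS

x − T + W/2 = -5 − (-4) + 5 = 4.
GR = (1 − 1/5) × 4² / 20 = 0.8 × 16 / 20 = 0.64 dB.
Output = -5 − 0.64 = -5.64 dBFS.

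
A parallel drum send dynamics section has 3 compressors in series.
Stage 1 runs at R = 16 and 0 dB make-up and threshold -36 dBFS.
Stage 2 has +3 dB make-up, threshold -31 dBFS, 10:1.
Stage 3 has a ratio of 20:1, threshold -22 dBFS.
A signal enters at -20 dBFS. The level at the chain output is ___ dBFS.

Stage 1: overshoot 16 dB → 16/16 = 1 dB → -35 dBFS.
Stage 2: -35 dBFS is at or below the -31 dBFS threshold — no compression; make-up brings it to -32 dBFS.
Stage 3: -32 dBFS is at or below the -22 dBFS threshold — no compression; output -32 dBFS.

-32 dBFS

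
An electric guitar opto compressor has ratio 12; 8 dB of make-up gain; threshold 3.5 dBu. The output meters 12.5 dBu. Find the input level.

Stripping the +8 dB make-up gives 4.5 dBu at the gain stage.
Post-compression overshoot = 4.5 − 3.5 = 1 dB.
Undo the ratio: input overshoot = 1 × 12 = 12 dB, giving input = 15.5 dBu.

15.5 dBu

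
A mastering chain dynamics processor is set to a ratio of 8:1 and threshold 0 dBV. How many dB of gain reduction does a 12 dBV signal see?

12 dBV exceeds the threshold by 12 dB.
After 8:1 compression the overshoot becomes 12/8 = 1.5 dB.
GR = overshoot in − overshoot out = 12 − 1.5 = 10.5 dB.

10.5 dB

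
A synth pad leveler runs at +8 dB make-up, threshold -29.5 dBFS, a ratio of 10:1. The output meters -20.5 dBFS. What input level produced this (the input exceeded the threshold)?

-19.5 dBFS

Remove make-up: -20.5 − 8 = -28.5 dBFS.
The compressed level sits -28.5 − (-29.5) = 1 dB over threshold.
Undo the ratio: input overshoot = 1 × 10 = 10 dB, giving input = -19.5 dBFS.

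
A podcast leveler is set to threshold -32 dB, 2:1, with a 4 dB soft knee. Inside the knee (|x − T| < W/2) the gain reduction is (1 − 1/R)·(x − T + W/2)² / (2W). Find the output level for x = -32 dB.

-32.25 dB

x − T + W/2 = -32 − (-32) + 2 = 2.
GR = (1 − 1/2) × 2² / 8 = 0.5 × 4 / 8 = 0.25 dB.
Output = -32 − 0.25 = -32.25 dB.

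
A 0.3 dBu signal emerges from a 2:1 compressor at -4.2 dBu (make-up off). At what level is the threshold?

Input is 9 dB above T (since output overshoot × R = input overshoot: (-4.2 − T)·2 = 0.3 − T gives T = -8.7 dBu).
Check: -8.7 + (0.3 − (-8.7))/2 = -8.7 + 4.5 = -4.2 dBu. ✓

-8.7 dBu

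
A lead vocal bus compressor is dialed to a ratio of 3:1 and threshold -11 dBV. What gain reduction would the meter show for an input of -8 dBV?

Overshoot = -8 − (-11) = 3 dB.
A 3:1 ratio leaves 1 dB of that excess.
Gain reduction = 3 − 1 = 2 dB.

2 dB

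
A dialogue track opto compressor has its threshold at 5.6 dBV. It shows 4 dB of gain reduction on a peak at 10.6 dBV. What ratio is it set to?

5:1

Input overshoot = 10.6 − 5.6 = 5 dB.
Output overshoot = 5 − 4 = 1 dB.
Ratio = input overshoot / output overshoot = 5 / 1 = 5.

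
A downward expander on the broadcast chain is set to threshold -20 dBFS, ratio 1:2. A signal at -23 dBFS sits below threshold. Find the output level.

-26 dBFS

Below threshold, a 1:2 expander applies gain = (2−1)×(T − x) of attenuation.
(2−1) × 3 = 3 dB, so output = -23 − 3 = -26 dBFS.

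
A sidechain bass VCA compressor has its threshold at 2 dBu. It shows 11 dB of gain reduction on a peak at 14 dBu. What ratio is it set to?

Input overshoot = 14 − 2 = 12 dB.
Output overshoot = 12 − 11 = 1 dB.
Ratio = input overshoot / output overshoot = 12 / 1 = 12.

12:1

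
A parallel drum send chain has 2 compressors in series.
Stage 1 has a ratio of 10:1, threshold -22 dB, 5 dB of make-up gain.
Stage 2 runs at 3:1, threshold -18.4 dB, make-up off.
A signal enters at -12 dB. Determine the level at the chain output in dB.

Stage 1: -12 dB is 10 dB over -22 dB; at 10:1 that becomes 1 dB over, giving -21 dB; +5 dB make-up → -16 dB.
Stage 2: -16 dB is 2.4 dB over -18.4 dB; at 3:1 that becomes 0.8 dB over, giving -17.6 dB.

-17.6 dB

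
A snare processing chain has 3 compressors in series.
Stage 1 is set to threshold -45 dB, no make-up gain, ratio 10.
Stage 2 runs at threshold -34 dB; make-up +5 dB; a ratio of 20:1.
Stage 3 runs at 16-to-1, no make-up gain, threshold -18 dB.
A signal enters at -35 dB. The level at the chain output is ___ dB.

-39 dB

Stage 1: -35 dB is 10 dB over -45 dB; at 10:1 that becomes 1 dB over, giving -44 dB.
Stage 2: -44 dB ≤ -34 dB, so stage 2 doesn't engage; make-up brings it to -39 dB.
Stage 3: -39 dB ≤ -18 dB, so stage 3 doesn't engage; output -39 dB.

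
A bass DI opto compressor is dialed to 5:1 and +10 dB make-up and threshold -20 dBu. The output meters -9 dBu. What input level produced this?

Before make-up, the level was -9 − 10 = -19 dBu.
That's 1 dB above the -20 dBu threshold.
Undo the ratio: input overshoot = 1 × 5 = 5 dB, giving input = -15 dBu.

-15 dBu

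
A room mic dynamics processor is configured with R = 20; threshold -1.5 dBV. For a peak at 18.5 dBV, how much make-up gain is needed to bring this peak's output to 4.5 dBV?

5 dB

The peak compresses to -1.5 + 20/20 = -0.5 dBV.
To reach 4.5 dBV requires 4.5 − (-0.5) = 5 dB of make-up.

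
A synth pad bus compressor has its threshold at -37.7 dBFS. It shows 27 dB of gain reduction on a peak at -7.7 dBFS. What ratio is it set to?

10:1

Input overshoot = -7.7 − (-37.7) = 30 dB.
Output overshoot = 30 − 27 = 3 dB.
Ratio = input overshoot / output overshoot = 30 / 3 = 10.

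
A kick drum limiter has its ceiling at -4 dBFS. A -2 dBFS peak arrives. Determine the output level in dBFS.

-4 dBFS

At ∞:1, everything above -4 dBFS is held at the ceiling.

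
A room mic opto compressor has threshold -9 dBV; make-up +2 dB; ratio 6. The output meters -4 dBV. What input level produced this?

Before make-up, the level was -4 − 2 = -6 dBV.
That's 3 dB above the -9 dBV threshold.
Input overshoot = R × output overshoot = 18 dB → input = -9 + 18 = 9 dBV.

9 dBV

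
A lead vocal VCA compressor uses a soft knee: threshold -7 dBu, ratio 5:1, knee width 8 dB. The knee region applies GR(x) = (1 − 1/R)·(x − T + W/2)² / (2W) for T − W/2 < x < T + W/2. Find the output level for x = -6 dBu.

-7.25 dBu

x − T + W/2 = -6 − (-7) + 4 = 5.
GR = (1 − 1/5) × 5² / 16 = 0.8 × 25 / 16 = 1.25 dB.
Output = -6 − 1.25 = -7.25 dBu.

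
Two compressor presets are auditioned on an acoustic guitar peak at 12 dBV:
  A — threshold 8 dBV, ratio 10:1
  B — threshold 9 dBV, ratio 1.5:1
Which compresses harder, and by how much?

A, by 2.6 dB

A: GR = 4 − 4/10 = 3.6 dB.
B: GR = 3 − 3/1.5 = 1 dB.
Difference: 2.6 dB in favour of A.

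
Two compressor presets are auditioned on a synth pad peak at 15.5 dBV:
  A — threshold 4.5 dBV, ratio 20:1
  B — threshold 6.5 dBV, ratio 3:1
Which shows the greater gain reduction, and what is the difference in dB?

A: GR = 11 − 11/20 = 10.45 dB.
B: GR = 9 − 9/3 = 6 dB.
A reduces 4.45 dB more.

A, by 4.45 dB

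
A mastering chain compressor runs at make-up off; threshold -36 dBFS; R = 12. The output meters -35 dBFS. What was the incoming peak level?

-24 dBFS

Post-compression overshoot = -35 − (-36) = 1 dB.
Undo the ratio: input overshoot = 1 × 12 = 12 dB, giving input = -24 dBFS.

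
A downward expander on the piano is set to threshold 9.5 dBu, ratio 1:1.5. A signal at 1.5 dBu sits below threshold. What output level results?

-2.5 dBu

Below threshold, a 1:1.5 expander applies gain = (1.5−1)×(T − x) of attenuation.
(1.5−1) × 8 = 4 dB, so output = 1.5 − 4 = -2.5 dBu.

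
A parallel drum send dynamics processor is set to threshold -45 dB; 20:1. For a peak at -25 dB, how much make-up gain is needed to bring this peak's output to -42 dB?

2 dB

The peak compresses to -45 + 20/20 = -44 dB.
To reach -42 dB requires -42 − (-44) = 2 dB of make-up.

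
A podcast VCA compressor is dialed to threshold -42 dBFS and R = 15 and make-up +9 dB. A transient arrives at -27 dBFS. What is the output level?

-32 dBFS

Overshoot: -27 − (-42) = 15 dB.
15:1 compression reduces that to 15/15 = 1 dB over.
Output = -42 + 1 = -41 dBFS; make-up adds 9 dB, giving -32 dBFS.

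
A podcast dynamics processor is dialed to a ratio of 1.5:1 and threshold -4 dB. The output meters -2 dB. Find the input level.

The compressed level sits -2 − (-4) = 2 dB over threshold.
Undo the ratio: input overshoot = 2 × 1.5 = 3 dB, giving input = -1 dB.

-1 dB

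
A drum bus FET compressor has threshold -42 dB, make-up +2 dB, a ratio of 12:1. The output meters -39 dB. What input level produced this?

-30 dB

Stripping the +2 dB make-up gives -41 dB at the gain stage.
The compressed level sits -41 − (-42) = 1 dB over threshold.
Input overshoot = R × output overshoot = 12 dB → input = -42 + 12 = -30 dB.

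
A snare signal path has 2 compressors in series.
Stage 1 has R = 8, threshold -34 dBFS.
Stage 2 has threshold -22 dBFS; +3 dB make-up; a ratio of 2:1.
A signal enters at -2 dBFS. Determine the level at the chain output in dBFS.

-27 dBFS

Stage 1: overshoot 32 dB → 32/8 = 4 dB → -30 dBFS.
Stage 2: below threshold (-30 ≤ -22); passes unchanged; make-up brings it to -27 dBFS.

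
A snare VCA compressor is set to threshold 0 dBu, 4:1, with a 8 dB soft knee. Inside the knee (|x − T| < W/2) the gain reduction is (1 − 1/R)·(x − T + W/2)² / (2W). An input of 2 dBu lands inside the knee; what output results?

0.3125 dBu

x − T + W/2 = 2 − 0 + 4 = 6.
GR = (1 − 1/4) × 6² / 16 = 0.75 × 36 / 16 = 1.6875 dB.
Output = 2 − 1.6875 = 0.3125 dBu.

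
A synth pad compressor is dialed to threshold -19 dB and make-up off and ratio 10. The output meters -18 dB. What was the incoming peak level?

The compressed level sits -18 − (-19) = 1 dB over threshold.
Input overshoot = R × output overshoot = 10 dB → input = -19 + 10 = -9 dB.

-9 dB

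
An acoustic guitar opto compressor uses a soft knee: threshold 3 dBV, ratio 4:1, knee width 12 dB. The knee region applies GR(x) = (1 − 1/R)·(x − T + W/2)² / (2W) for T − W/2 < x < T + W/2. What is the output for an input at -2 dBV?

x − T + W/2 = -2 − 3 + 6 = 1.
GR = (1 − 1/4) × 1² / 24 = 0.75 × 1 / 24 = 0.03125 dB.
Output = -2 − 0.03125 = -2.03125 dBV.

-2.03125 dBV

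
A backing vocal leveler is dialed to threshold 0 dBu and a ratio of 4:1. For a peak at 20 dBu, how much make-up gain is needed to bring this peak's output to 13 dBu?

Overshoot 20 dB → 20/4 = 5 dB after compression, so the compressed level is 0 + 5 = 5 dBu.
Make-up = target − compressed = 13 − 5 = 8 dB.

8 dB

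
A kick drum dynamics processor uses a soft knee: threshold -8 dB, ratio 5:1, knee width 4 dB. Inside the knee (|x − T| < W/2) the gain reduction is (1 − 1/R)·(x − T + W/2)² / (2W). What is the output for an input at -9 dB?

x − T + W/2 = -9 − (-8) + 2 = 1.
GR = (1 − 1/5) × 1² / 8 = 0.8 × 1 / 8 = 0.1 dB.
Output = -9 − 0.1 = -9.1 dB.

-9.1 dB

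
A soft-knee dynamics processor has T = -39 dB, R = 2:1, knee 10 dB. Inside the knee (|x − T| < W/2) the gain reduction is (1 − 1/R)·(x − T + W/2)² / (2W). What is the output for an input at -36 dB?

x − T + W/2 = -36 − (-39) + 5 = 8.
GR = (1 − 1/2) × 8² / 20 = 0.5 × 64 / 20 = 1.6 dB.
Output = -36 − 1.6 = -37.6 dB.

-37.6 dB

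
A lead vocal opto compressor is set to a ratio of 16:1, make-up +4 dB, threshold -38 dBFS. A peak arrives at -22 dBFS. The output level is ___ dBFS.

Overshoot: -22 − (-38) = 16 dB.
16:1 compression reduces that to 16/16 = 1 dB over.
Output = -38 + 1 = -37 dBFS; make-up adds 4 dB, giving -33 dBFS.

-33 dBFS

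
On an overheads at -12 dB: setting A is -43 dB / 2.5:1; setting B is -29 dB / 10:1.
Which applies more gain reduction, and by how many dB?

A: GR = 31 − 31/2.5 = 18.6 dB.
B: GR = 17 − 17/10 = 15.3 dB.
Difference: 3.3 dB in favour of A.

A, by 3.3 dB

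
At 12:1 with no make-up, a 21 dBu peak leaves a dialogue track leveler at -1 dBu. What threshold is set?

Gain reduction = 21 − (-1) = 22 dB; output overshoot = GR / (R − 1) = 22 / 11 = 2 dB.
Threshold = output − output overshoot = -1 − 2 = -3 dBu.

-3 dBu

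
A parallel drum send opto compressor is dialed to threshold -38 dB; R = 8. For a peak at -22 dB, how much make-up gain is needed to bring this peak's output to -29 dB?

7 dB

Overshoot 16 dB → 16/8 = 2 dB after compression, so the compressed level is -38 + 2 = -36 dB.
Make-up = target − compressed = -29 − (-36) = 7 dB.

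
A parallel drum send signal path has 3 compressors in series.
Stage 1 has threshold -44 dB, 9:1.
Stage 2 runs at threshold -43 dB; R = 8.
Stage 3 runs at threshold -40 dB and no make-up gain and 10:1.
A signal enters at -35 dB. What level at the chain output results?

Stage 1: -35 dB is 9 dB over -44 dB; at 9:1 that becomes 1 dB over, giving -43 dB.
Stage 2: -43 dB is at or below the -43 dB threshold — no compression; output -43 dB.
Stage 3: below threshold (-43 ≤ -40); passes unchanged; output -43 dB.

-43 dB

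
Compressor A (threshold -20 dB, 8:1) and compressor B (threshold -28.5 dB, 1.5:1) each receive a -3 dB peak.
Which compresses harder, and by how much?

A: GR = 17 − 17/8 = 14.875 dB.
B: GR = 25.5 − 25.5/1.5 = 8.5 dB.
Difference: 6.375 dB in favour of A.

A, by 6.375 dB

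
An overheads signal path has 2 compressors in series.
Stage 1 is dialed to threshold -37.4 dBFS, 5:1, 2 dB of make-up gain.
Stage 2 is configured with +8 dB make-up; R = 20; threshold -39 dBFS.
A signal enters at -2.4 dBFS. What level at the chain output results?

-30.47 dBFS

Stage 1: overshoot 35 dB → 35/5 = 7 dB → -30.4 dBFS; +2 dB make-up → -28.4 dBFS.
Stage 2: -28.4 dBFS is 10.6 dB over -39 dBFS; at 20:1 that becomes 0.53 dB over, giving -38.47 dBFS; +8 dB make-up → -30.47 dBFS.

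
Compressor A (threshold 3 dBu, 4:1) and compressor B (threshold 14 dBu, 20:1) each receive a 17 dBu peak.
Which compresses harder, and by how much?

A: 14 dB over, compressed to 3.5 dB over, so 10.5 dB of GR.
B: 3 dB over, compressed to 0.15 dB over, so 2.85 dB of GR.
A reduces 7.65 dB more.

A, by 7.65 dB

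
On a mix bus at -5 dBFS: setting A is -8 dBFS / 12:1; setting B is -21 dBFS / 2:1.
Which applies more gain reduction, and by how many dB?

B, by 5.25 dB

A: 3 dB over, compressed to 0.25 dB over, so 2.75 dB of GR.
B: 16 dB over, compressed to 8 dB over, so 8 dB of GR.
B applies 5.25 dB more gain reduction.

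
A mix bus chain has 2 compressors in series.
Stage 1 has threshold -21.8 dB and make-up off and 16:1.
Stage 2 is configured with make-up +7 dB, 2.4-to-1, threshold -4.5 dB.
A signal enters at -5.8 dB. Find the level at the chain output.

-13.8 dB

Stage 1: 16 dB above -21.8 dB, reduced 16:1 to 1 dB above → -20.8 dB.
Stage 2: below threshold (-20.8 ≤ -4.5); passes unchanged; make-up brings it to -13.8 dB.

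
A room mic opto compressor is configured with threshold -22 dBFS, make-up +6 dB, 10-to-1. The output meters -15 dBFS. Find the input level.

-12 dBFS

Before make-up, the level was -15 − 6 = -21 dBFS.
Post-compression overshoot = -21 − (-22) = 1 dB.
Before 10:1 compression the overshoot was 1 × 10 = 10 dB, so input = -22 + 10 = -12 dBFS.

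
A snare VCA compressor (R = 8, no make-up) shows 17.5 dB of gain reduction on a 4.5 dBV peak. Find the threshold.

Gain reduction = 4.5 − (-13) = 17.5 dB; output overshoot = GR / (R − 1) = 17.5 / 7 = 2.5 dB.
Threshold = output − output overshoot = -13 − 2.5 = -15.5 dBV.

-15.5 dBV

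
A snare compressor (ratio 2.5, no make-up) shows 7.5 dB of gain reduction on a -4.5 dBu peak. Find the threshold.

-17 dBu

Input is 12.5 dB above T (since output overshoot × R = input overshoot: (-12 − T)·2.5 = -4.5 − T gives T = -17 dBu).
Check: -17 + (-4.5 − (-17))/2.5 = -17 + 5 = -12 dBu. ✓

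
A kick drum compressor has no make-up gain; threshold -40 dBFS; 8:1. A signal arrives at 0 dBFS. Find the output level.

Overshoot: 0 − (-40) = 40 dB.
The 40 dB excess becomes 5 dB after 8:1 reduction.
So the level is -40 + 5 = -35 dBFS.

-35 dBFS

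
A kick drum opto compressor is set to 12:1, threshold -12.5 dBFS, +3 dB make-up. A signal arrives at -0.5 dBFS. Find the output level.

Overshoot: -0.5 − (-12.5) = 12 dB.
At 12:1 the overshoot is divided by 12, leaving 1 dB above threshold.
Output = -12.5 + 1 = -11.5 dBFS; make-up adds 3 dB, giving -8.5 dBFS.

-8.5 dBFS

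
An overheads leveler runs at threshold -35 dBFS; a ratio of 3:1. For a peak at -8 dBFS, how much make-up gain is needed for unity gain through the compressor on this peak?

Without make-up, output = threshold + overshoot/3 = -35 + 9 = -26 dBFS.
Gap to target: 18 dB.

18 dB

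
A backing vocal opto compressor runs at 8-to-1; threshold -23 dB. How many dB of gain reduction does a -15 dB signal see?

-15 dB exceeds the threshold by 8 dB.
After 8:1 compression the overshoot becomes 8/8 = 1 dB.
Gain reduction = 8 − 1 = 7 dB.

7 dB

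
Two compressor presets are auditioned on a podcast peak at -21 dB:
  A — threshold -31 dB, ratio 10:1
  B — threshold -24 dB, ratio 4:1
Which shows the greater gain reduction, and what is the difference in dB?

A: GR = 10 − 10/10 = 9 dB.
B: GR = 3 − 3/4 = 2.25 dB.
Difference: 6.75 dB in favour of A.

A, by 6.75 dB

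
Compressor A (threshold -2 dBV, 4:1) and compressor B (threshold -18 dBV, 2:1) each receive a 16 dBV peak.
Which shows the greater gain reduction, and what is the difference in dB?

B, by 3.5 dB

A: overshoot 18 dB → output overshoot 4.5 dB → GR 13.5 dB.
B: overshoot 34 dB → output overshoot 17 dB → GR 17 dB.
B reduces 3.5 dB more.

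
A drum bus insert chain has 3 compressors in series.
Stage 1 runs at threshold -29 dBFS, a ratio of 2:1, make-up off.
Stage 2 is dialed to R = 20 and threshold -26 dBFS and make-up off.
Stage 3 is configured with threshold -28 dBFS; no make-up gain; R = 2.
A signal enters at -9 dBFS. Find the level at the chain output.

-26.825 dBFS

Stage 1: -9 dBFS is 20 dB over -29 dBFS; at 2:1 that becomes 10 dB over, giving -19 dBFS.
Stage 2: 7 dB above -26 dBFS, reduced 20:1 to 0.35 dB above → -25.65 dBFS.
Stage 3: 2.35 dB above -28 dBFS, reduced 2:1 to 1.175 dB above → -26.825 dBFS.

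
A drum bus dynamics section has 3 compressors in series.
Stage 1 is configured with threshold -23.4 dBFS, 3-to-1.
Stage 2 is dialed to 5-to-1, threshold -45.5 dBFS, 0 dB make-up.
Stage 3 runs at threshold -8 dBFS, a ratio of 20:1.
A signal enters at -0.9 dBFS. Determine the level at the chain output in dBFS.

Stage 1: -0.9 dBFS is 22.5 dB over -23.4 dBFS; at 3:1 that becomes 7.5 dB over, giving -15.9 dBFS.
Stage 2: 29.6 dB above -45.5 dBFS, reduced 5:1 to 5.92 dB above → -39.58 dBFS.
Stage 3: -39.58 dBFS is at or below the -8 dBFS threshold — no compression; output -39.58 dBFS.

-39.58 dBFS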